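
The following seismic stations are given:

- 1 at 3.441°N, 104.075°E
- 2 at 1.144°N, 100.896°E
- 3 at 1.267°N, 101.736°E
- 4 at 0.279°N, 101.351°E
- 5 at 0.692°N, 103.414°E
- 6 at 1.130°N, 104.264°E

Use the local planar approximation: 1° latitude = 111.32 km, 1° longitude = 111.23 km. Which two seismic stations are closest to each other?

2 and 3

Pairwise distances:
1–2: √((-2.297·111.32)² + (-3.179·111.23)²) = √(65383.53326 + 125033.08022) = 436.368 km
1–3: √((-2.174·111.32)² + (-2.339·111.23)²) = √(58568.68521 + 67686.85228) = 355.325 km
1–4: √((-3.162·111.32)² + (-2.724·111.23)²) = √(123899.66340 + 91803.25521) = 464.438 km
1–5: √((-2.749·111.32)² + (-0.661·111.23)²) = √(93647.43251 + 5405.63594) = 314.727 km
1–6: √((-2.311·111.32)² + (0.189·111.23)²) = √(66182.97515 + 441.94424) = 258.118 km
2–3: √((0.123·111.32)² + (0.840·111.23)²) = √(187.48072 + 8729.76286) = 94.431 km
2–4: √((-0.865·111.32)² + (0.455·111.23)²) = √(9272.11075 + 2561.33667) = 108.782 km
2–5: √((-0.452·111.32)² + (2.518·111.23)²) = √(2531.76426 + 78443.20435) = 284.561 km
2–6: √((-0.014·111.32)² + (3.368·111.23)²) = √(2.42886 + 140342.12240) = 374.626 km
3–4: √((-0.988·111.32)² + (-0.385·111.23)²) = √(12096.51545 + 1833.85643) = 118.027 km
3–5: √((-0.575·111.32)² + (1.678·111.23)²) = √(4097.15208 + 34835.96034) = 197.315 km
3–6: √((-0.137·111.32)² + (2.528·111.23)²) = √(232.58812 + 79067.50117) = 281.603 km
4–5: √((0.413·111.32)² + (2.063·111.23)²) = √(2113.71534 + 52655.32897) = 234.028 km
4–6: √((0.851·111.32)² + (2.913·111.23)²) = √(8974.40192 + 104984.41769) = 337.578 km
5–6: √((0.438·111.32)² + (0.850·111.23)²) = √(2377.35817 + 8938.85157) = 106.378 km
Closest pair: 2–3 at 94.431 km.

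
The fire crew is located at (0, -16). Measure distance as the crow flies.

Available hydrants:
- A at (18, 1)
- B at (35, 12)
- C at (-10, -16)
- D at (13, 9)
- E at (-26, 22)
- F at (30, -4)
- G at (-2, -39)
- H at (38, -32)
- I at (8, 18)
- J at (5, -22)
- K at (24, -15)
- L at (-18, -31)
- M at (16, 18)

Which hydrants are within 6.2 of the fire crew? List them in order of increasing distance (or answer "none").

none

Distances from (0, -16):
A: 24.8
B: 44.8
C: 10.0
D: 28.2
E: 46.0
F: 32.3
G: 23.1
H: 41.2
I: 34.9
J: 7.8
K: 24.0
L: 23.4
M: 37.6
Threshold 6.2: none within range.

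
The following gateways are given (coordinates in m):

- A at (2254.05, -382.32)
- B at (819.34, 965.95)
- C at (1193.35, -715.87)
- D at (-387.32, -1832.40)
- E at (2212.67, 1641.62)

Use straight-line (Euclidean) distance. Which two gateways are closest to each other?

Pairwise distances:
A–B: 1968.81 m
A–C: 1111.91 m
A–D: 3013.23 m
A–E: 2024.36 m
B–C: 1722.91 m
B–D: 3047.42 m
B–E: 1548.51 m
C–D: 1935.24 m
C–E: 2568.42 m
D–E: 4339.21 m
Closest pair: A–C at 1111.91 m.

A and C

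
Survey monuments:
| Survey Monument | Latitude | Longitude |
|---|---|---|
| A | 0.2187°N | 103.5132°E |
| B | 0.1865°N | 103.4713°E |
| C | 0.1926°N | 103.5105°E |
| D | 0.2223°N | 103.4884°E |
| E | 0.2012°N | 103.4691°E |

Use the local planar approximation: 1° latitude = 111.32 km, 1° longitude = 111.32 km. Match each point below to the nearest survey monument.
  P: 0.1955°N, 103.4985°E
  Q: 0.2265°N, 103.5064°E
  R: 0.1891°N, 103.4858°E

P→C; Q→A; R→B

P at 0.1955°N, 103.4985°E:
  A: √((0.0232·111.32)² + (0.0147·111.32)²) = √(6.669947 + 2.677818) = 3.0574 km
  B: √((-0.0090·111.32)² + (-0.0272·111.32)²) = √(1.003764 + 9.168203) = 3.1894 km
  C: √((-0.0029·111.32)² + (0.0120·111.32)²) = √(0.104218 + 1.784469) = 1.3743 km
  D: √((0.0268·111.32)² + (-0.0101·111.32)²) = √(8.900532 + 1.264122) = 3.1882 km
  E: √((0.0057·111.32)² + (-0.0294·111.32)²) = √(0.402621 + 10.711272) = 3.3338 km
  → nearest: C (1.3743 km)
Q at 0.2265°N, 103.5064°E:
  A: √((-0.0078·111.32)² + (0.0068·111.32)²) = √(0.753938 + 0.573013) = 1.1519 km
  B: √((-0.0400·111.32)² + (-0.0351·111.32)²) = √(19.827428 + 15.267243) = 5.9241 km
  C: √((-0.0339·111.32)² + (0.0041·111.32)²) = √(14.241174 + 0.208312) = 3.8012 km
  D: √((-0.0042·111.32)² + (-0.0180·111.32)²) = √(0.218597 + 4.015054) = 2.0576 km
  E: √((-0.0253·111.32)² + (-0.0373·111.32)²) = √(7.932086 + 17.241064) = 5.0173 km
  → nearest: A (1.1519 km)
R at 0.1891°N, 103.4858°E:
  A: √((0.0296·111.32)² + (0.0274·111.32)²) = √(10.857499 + 9.303525) = 4.4901 km
  B: √((-0.0026·111.32)² + (-0.0145·111.32)²) = √(0.083771 + 2.605448) = 1.6399 km
  C: √((0.0035·111.32)² + (0.0247·111.32)²) = √(0.151804 + 7.560322) = 2.7771 km
  D: √((0.0332·111.32)² + (0.0026·111.32)²) = √(13.659115 + 0.083771) = 3.7071 km
  E: √((0.0121·111.32)² + (-0.0167·111.32)²) = √(1.814334 + 3.456045) = 2.2957 km
  → nearest: B (1.6399 km)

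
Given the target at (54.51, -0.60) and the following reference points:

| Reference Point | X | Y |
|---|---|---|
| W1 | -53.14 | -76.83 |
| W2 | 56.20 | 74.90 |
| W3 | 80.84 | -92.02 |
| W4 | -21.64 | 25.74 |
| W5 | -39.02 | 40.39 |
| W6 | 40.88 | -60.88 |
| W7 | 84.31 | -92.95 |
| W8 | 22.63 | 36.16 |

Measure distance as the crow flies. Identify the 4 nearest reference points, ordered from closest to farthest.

Distances from (54.51, -0.60):
W1: √((-107.65)² + (-76.23)²) = √(11588.5225 + 5811.0129) = 131.91
W2: √((1.69)² + (75.50)²) = √(2.8561 + 5700.2500) = 75.52
W3: √((26.33)² + (-91.42)²) = √(693.2689 + 8357.6164) = 95.14
W4: √((-76.15)² + (26.34)²) = √(5798.8225 + 693.7956) = 80.58
W5: √((-93.53)² + (40.99)²) = √(8747.8609 + 1680.1801) = 102.12
W6: √((-13.63)² + (-60.28)²) = √(185.7769 + 3633.6784) = 61.80
W7: √((29.80)² + (-92.35)²) = √(888.0400 + 8528.5225) = 97.04
W8: √((-31.88)² + (36.76)²) = √(1016.3344 + 1351.2976) = 48.66
Sorted: W8 (48.66) < W6 (61.80) < W2 (75.52) < W4 (80.58) < W3 (95.14) < W7 (97.04) < …

W8, W6, W2, W4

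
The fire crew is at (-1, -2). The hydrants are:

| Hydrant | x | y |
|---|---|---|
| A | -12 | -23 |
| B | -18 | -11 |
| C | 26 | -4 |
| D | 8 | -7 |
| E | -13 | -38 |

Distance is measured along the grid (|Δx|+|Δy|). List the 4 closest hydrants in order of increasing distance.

D, B, C, A

Distances from (-1, -2):
A: |-11| + |-21| = 11 + 21 = 32
B: |-17| + |-9| = 17 + 9 = 26
C: |27| + |-2| = 27 + 2 = 29
D: |9| + |-5| = 9 + 5 = 14
E: |-12| + |-36| = 12 + 36 = 48
Sorted: D (14) < B (26) < C (29) < A (32) < E (48)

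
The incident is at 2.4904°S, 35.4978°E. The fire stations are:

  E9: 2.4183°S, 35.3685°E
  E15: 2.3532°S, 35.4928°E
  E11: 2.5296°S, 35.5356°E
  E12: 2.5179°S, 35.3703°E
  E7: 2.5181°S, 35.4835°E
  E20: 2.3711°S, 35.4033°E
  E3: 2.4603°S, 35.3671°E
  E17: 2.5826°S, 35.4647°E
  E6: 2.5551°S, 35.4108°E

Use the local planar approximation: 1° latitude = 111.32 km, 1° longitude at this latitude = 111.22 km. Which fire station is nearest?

E7

Distances from 2.4904°S, 35.4978°E:
E9: √((0.0721·111.32)² + (-0.1293·111.22)²) = √(64.419437 + 206.805856) = 16.4689 km
E15: √((0.1372·111.32)² + (-0.0050·111.22)²) = √(233.267706 + 0.309247) = 15.2832 km
E11: √((-0.0392·111.32)² + (0.0378·111.22)²) = √(19.042262 + 17.674591) = 6.0594 km
E12: √((-0.0275·111.32)² + (-0.1275·111.22)²) = √(9.371558 + 201.087998) = 14.5072 km
E7: √((-0.0277·111.32)² + (-0.0143·111.22)²) = √(9.508367 + 2.529518) = 3.4696 km
E20: √((0.1193·111.32)² + (-0.0945·111.22)²) = √(176.371043 + 110.466196) = 16.9363 km
E3: √((0.0301·111.32)² + (-0.1307·111.22)²) = √(11.227405 + 211.308495) = 14.9176 km
E17: √((-0.0922·111.32)² + (-0.0331·111.22)²) = √(105.343620 + 13.552573) = 10.9040 km
E6: √((-0.0647·111.32)² + (-0.0870·111.22)²) = √(51.874623 + 93.627685) = 12.0624 km
Minimum: E7 at 3.4696 km.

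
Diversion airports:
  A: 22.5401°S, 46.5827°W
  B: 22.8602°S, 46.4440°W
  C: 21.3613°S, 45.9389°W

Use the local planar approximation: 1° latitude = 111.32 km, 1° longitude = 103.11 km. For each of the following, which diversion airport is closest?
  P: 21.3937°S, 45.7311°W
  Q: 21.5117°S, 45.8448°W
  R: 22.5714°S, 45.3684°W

P→C; Q→C; R→B

P at 21.3937°S, 45.7311°W:
  A: 154.9080 km
  B: 179.0366 km
  C: 21.7277 km
  → nearest: C (21.7277 km)
Q at 21.5117°S, 45.8448°W:
  A: 137.4588 km
  B: 162.3321 km
  C: 19.3508 km
  → nearest: C (19.3508 km)
R at 22.5714°S, 45.3684°W:
  A: 125.2549 km
  B: 115.4708 km
  C: 146.9919 km
  → nearest: B (115.4708 km)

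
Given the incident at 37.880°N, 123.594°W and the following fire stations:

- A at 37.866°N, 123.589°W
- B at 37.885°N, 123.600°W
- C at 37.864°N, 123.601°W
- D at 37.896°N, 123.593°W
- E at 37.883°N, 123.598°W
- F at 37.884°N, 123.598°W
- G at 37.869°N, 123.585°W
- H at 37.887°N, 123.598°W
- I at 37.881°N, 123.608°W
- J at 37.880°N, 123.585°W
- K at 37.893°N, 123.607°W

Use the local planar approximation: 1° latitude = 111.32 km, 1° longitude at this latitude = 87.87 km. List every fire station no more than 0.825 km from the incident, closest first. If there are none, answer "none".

E, F, B, J

Distances from 37.880°N, 123.594°W:
A: √((-0.014·111.32)² + (0.005·87.87)²) = √(2.42886 + 0.19303) = 1.619 km
B: √((0.005·111.32)² + (-0.006·87.87)²) = √(0.30980 + 0.27796) = 0.767 km
C: √((-0.016·111.32)² + (-0.007·87.87)²) = √(3.17239 + 0.37834) = 1.884 km
D: √((0.016·111.32)² + (0.001·87.87)²) = √(3.17239 + 0.00772) = 1.783 km
E: √((0.003·111.32)² + (-0.004·87.87)²) = √(0.11153 + 0.12354) = 0.485 km
F: √((0.004·111.32)² + (-0.004·87.87)²) = √(0.19827 + 0.12354) = 0.567 km
G: √((-0.011·111.32)² + (0.009·87.87)²) = √(1.49945 + 0.62541) = 1.458 km
H: √((0.007·111.32)² + (-0.004·87.87)²) = √(0.60721 + 0.12354) = 0.855 km
I: √((0.001·111.32)² + (-0.014·87.87)²) = √(0.01239 + 1.51334) = 1.235 km
J: √((0.000·111.32)² + (0.009·87.87)²) = √(0.00000 + 0.62541) = 0.791 km
K: √((0.013·111.32)² + (-0.013·87.87)²) = √(2.09427 + 1.30487) = 1.844 km
Threshold 0.825 km: E (0.485 km), F (0.567 km), B (0.767 km), J (0.791 km) are within range.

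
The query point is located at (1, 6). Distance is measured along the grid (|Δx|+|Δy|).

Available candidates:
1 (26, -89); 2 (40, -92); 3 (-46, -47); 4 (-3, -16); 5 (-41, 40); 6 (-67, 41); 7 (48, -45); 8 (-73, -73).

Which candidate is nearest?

4

Distances from (1, 6):
1: |25| + |-95| = 25 + 95 = 120
2: |39| + |-98| = 39 + 98 = 137
3: |-47| + |-53| = 47 + 53 = 100
4: |-4| + |-22| = 4 + 22 = 26
5: |-42| + |34| = 42 + 34 = 76
6: |-68| + |35| = 68 + 35 = 103
7: |47| + |-51| = 47 + 51 = 98
8: |-74| + |-79| = 74 + 79 = 153
Minimum: 4 at 26.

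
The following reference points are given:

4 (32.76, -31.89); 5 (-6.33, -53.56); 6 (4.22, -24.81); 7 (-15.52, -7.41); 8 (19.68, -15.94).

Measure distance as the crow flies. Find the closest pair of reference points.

6 and 8

Pairwise distances:
4–5: 44.69
4–6: 29.41
4–7: 54.13
4–8: 20.63
5–6: 30.62
5–7: 47.06
5–8: 45.74
6–7: 26.31
6–8: 17.82
7–8: 36.22
Closest pair: 6–8 at 17.82.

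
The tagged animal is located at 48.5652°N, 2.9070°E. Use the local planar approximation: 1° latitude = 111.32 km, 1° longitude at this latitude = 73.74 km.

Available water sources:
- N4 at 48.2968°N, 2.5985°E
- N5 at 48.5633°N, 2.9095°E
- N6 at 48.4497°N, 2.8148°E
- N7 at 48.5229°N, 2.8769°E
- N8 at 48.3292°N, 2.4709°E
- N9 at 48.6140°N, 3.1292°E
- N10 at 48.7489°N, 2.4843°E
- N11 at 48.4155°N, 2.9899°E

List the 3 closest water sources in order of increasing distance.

N5, N7, N6

Distances from 48.5652°N, 2.9070°E:
N4: 37.5529 km
N5: 0.2806 km
N6: 14.5444 km
N7: 5.2057 km
N8: 41.5251 km
N9: 17.2621 km
N10: 37.2793 km
N11: 17.7504 km
Sorted: N5 (0.2806 km) < N7 (5.2057 km) < N6 (14.5444 km) < N9 (17.2621 km) < N11 (17.7504 km) < …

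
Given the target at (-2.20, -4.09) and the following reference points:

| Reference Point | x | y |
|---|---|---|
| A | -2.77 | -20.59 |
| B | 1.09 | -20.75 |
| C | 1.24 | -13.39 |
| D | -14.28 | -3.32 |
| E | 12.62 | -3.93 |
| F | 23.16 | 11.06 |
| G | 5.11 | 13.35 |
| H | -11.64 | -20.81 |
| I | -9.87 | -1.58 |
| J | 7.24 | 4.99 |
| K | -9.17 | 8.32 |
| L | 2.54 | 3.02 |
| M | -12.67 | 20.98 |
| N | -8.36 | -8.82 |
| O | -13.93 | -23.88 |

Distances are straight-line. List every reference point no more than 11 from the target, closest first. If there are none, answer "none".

N, I, L, C

Distances from (-2.20, -4.09):
A: √((-0.57)² + (-16.50)²) = √(0.3249 + 272.2500) = 16.51
B: √((3.29)² + (-16.66)²) = √(10.8241 + 277.5556) = 16.98
C: √((3.44)² + (-9.30)²) = √(11.8336 + 86.4900) = 9.92
D: √((-12.08)² + (0.77)²) = √(145.9264 + 0.5929) = 12.10
E: √((14.82)² + (0.16)²) = √(219.6324 + 0.0256) = 14.82
F: √((25.36)² + (15.15)²) = √(643.1296 + 229.5225) = 29.54
G: √((7.31)² + (17.44)²) = √(53.4361 + 304.1536) = 18.91
H: √((-9.44)² + (-16.72)²) = √(89.1136 + 279.5584) = 19.20
I: √((-7.67)² + (2.51)²) = √(58.8289 + 6.3001) = 8.07
J: √((9.44)² + (9.08)²) = √(89.1136 + 82.4464) = 13.10
K: √((-6.97)² + (12.41)²) = √(48.5809 + 154.0081) = 14.23
L: √((4.74)² + (7.11)²) = √(22.4676 + 50.5521) = 8.55
M: √((-10.47)² + (25.07)²) = √(109.6209 + 628.5049) = 27.17
N: √((-6.16)² + (-4.73)²) = √(37.9456 + 22.3729) = 7.77
O: √((-11.73)² + (-19.79)²) = √(137.5929 + 391.6441) = 23.01
Threshold 11: N (7.77), I (8.07), L (8.55), C (9.92) are within range.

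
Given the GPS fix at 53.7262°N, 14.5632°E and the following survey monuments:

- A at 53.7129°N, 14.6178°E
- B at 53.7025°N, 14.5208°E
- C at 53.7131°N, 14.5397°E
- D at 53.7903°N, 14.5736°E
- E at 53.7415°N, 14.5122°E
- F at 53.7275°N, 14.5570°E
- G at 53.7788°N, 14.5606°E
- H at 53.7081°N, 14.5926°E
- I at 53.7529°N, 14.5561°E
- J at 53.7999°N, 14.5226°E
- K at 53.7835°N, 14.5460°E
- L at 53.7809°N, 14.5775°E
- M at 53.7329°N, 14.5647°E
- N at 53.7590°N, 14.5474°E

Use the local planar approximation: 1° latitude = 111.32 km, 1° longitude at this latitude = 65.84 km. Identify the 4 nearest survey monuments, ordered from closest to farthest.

Distances from 53.7262°N, 14.5632°E:
A: √((-0.0133·111.32)² + (0.0546·65.84)²) = √(2.192046 + 12.923047) = 3.8878 km
B: √((-0.0237·111.32)² + (-0.0424·65.84)²) = √(6.960542 + 7.793120) = 3.8410 km
C: √((-0.0131·111.32)² + (-0.0235·65.84)²) = √(2.126616 + 2.393952) = 2.1262 km
D: √((0.0641·111.32)² + (0.0104·65.84)²) = √(50.916959 + 0.468863) = 7.1684 km
E: √((0.0153·111.32)² + (-0.0510·65.84)²) = √(2.900877 + 11.275089) = 3.7651 km
F: √((0.0013·111.32)² + (-0.0062·65.84)²) = √(0.020943 + 0.166634) = 0.4331 km
G: √((0.0526·111.32)² + (-0.0026·65.84)²) = √(34.286084 + 0.029304) = 5.8579 km
H: √((-0.0181·111.32)² + (0.0294·65.84)²) = √(4.059790 + 3.746919) = 2.7940 km
I: √((0.0267·111.32)² + (-0.0071·65.84)²) = √(8.834234 + 0.218523) = 3.0088 km
J: √((0.0737·111.32)² + (-0.0406·65.84)²) = √(67.310276 + 7.145485) = 8.6288 km
K: √((0.0573·111.32)² + (-0.0172·65.84)²) = √(40.686997 + 1.282438) = 6.4784 km
L: √((0.0547·111.32)² + (0.0143·65.84)²) = √(37.078405 + 0.886445) = 6.1616 km
M: √((0.0067·111.32)² + (0.0015·65.84)²) = √(0.556283 + 0.009754) = 0.7524 km
N: √((0.0328·111.32)² + (-0.0158·65.84)²) = √(13.331962 + 1.082166) = 3.7966 km
Sorted: F (0.4331 km) < M (0.7524 km) < C (2.1262 km) < H (2.7940 km) < I (3.0088 km) < E (3.7651 km) < …

F, M, C, H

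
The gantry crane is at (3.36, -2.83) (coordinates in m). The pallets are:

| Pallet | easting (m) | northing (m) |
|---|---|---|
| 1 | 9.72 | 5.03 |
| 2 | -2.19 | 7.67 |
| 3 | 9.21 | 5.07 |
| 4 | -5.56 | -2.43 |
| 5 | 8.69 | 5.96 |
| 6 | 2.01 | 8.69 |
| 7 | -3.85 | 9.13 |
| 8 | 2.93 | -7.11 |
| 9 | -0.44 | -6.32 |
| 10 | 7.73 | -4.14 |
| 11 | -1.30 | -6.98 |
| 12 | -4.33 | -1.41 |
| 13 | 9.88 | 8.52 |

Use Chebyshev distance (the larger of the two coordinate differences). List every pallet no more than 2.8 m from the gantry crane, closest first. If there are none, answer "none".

none

Distances from (3.36, -2.83):
1: 7.86 m
2: 10.50 m
3: 7.90 m
4: 8.92 m
5: 8.79 m
6: 11.52 m
7: 11.96 m
8: 4.28 m
9: 3.80 m
10: 4.37 m
11: 4.66 m
12: 7.69 m
13: 11.35 m
Threshold 2.8 m: none within range.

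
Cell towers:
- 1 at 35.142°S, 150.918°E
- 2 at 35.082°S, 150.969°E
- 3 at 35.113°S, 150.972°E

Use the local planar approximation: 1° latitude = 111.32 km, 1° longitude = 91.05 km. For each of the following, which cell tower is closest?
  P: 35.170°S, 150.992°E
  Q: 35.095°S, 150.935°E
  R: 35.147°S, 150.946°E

P→3; Q→2; R→1

P at 35.170°S, 150.992°E:
  1: 7.424 km
  2: 10.017 km
  3: 6.601 km
  → nearest: 3 (6.601 km)
Q at 35.095°S, 150.935°E:
  1: 5.456 km
  2: 3.417 km
  3: 3.920 km
  → nearest: 2 (3.417 km)
R at 35.147°S, 150.946°E:
  1: 2.609 km
  2: 7.533 km
  3: 4.464 km
  → nearest: 1 (2.609 km)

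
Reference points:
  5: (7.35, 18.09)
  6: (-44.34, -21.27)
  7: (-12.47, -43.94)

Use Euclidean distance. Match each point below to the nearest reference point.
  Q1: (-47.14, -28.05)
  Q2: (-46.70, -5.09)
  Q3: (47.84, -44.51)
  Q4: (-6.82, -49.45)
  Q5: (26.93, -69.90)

Q1→6; Q2→6; Q3→7; Q4→7; Q5→7

Q1 at (-47.14, -28.05):
  5: √((54.49)² + (46.14)²) = √(2969.1601 + 2128.8996) = 71.40
  6: √((2.80)² + (6.78)²) = √(7.8400 + 45.9684) = 7.34
  7: √((34.67)² + (-15.89)²) = √(1202.0089 + 252.4921) = 38.14
  → nearest: 6 (7.34)
Q2 at (-46.70, -5.09):
  5: √((54.05)² + (23.18)²) = √(2921.4025 + 537.3124) = 58.81
  6: √((2.36)² + (-16.18)²) = √(5.5696 + 261.7924) = 16.35
  7: √((34.23)² + (-38.85)²) = √(1171.6929 + 1509.3225) = 51.78
  → nearest: 6 (16.35)
Q3 at (47.84, -44.51):
  5: √((-40.49)² + (62.60)²) = √(1639.4401 + 3918.7600) = 74.55
  6: √((-92.18)² + (23.24)²) = √(8497.1524 + 540.0976) = 95.06
  7: √((-60.31)² + (0.57)²) = √(3637.2961 + 0.3249) = 60.31
  → nearest: 7 (60.31)
Q4 at (-6.82, -49.45):
  5: √((14.17)² + (67.54)²) = √(200.7889 + 4561.6516) = 69.01
  6: √((-37.52)² + (28.18)²) = √(1407.7504 + 794.1124) = 46.92
  7: √((-5.65)² + (5.51)²) = √(31.9225 + 30.3601) = 7.89
  → nearest: 7 (7.89)
Q5 at (26.93, -69.90):
  5: √((-19.58)² + (87.99)²) = √(383.3764 + 7742.2401) = 90.14
  6: √((-71.27)² + (48.63)²) = √(5079.4129 + 2364.8769) = 86.28
  7: √((-39.40)² + (25.96)²) = √(1552.3600 + 673.9216) = 47.18
  → nearest: 7 (47.18)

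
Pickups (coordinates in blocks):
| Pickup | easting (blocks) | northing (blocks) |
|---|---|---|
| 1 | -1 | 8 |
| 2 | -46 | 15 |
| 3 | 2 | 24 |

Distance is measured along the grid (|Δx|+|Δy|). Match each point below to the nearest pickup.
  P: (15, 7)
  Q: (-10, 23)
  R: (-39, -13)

P at (15, 7):
  1: |-16| + |1| = 16 + 1 = 17 blocks
  2: |-61| + |8| = 61 + 8 = 69 blocks
  3: |-13| + |17| = 13 + 17 = 30 blocks
  → nearest: 1 (17 blocks)
Q at (-10, 23):
  1: |9| + |-15| = 9 + 15 = 24 blocks
  2: |-36| + |-8| = 36 + 8 = 44 blocks
  3: |12| + |1| = 12 + 1 = 13 blocks
  → nearest: 3 (13 blocks)
R at (-39, -13):
  1: |38| + |21| = 38 + 21 = 59 blocks
  2: |-7| + |28| = 7 + 28 = 35 blocks
  3: |41| + |37| = 41 + 37 = 78 blocks
  → nearest: 2 (35 blocks)

P→1; Q→3; R→2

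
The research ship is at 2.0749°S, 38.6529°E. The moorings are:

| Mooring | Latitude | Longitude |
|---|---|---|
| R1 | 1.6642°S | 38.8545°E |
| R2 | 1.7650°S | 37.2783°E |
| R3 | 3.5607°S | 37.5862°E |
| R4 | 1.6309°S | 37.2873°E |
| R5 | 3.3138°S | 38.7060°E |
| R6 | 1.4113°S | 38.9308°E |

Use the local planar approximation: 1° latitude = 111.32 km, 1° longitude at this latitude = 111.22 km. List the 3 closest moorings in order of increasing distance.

Distances from 2.0749°S, 38.6529°E:
R1: √((0.4107·111.32)² + (0.2016·111.22)²) = √(2090.238299 + 502.743931) = 50.9213 km
R2: √((0.3099·111.32)² + (-1.3746·111.22)²) = √(1190.116696 + 23373.215358) = 156.7269 km
R3: √((-1.4858·111.32)² + (-1.0667·111.22)²) = √(27356.913885 + 14075.063785) = 203.5485 km
R4: √((0.4440·111.32)² + (-1.3656·111.22)²) = √(2442.937384 + 23068.151644) = 159.7219 km
R5: √((-1.2389·111.32)² + (0.0531·111.22)²) = √(19020.367384 + 34.878261) = 138.0407 km
R6: √((0.6636·111.32)² + (0.2779·111.22)²) = √(5457.065292 + 955.306813) = 80.0773 km
Sorted: R1 (50.9213 km) < R6 (80.0773 km) < R5 (138.0407 km) < R2 (156.7269 km) < R4 (159.7219 km) < …

R1, R6, R5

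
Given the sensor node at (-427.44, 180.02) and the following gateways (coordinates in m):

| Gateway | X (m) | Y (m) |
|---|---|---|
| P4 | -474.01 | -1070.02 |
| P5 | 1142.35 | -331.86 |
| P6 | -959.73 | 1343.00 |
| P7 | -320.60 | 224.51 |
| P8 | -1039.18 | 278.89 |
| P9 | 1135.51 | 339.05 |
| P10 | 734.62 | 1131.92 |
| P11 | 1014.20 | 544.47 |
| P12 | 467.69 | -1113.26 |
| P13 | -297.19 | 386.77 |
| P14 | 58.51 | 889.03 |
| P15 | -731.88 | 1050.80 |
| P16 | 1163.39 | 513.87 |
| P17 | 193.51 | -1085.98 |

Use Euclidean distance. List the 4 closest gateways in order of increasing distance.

Distances from (-427.44, 180.02):
P4: 1250.91 m
P5: 1651.14 m
P6: 1279.01 m
P7: 115.73 m
P8: 619.68 m
P9: 1571.02 m
P10: 1502.16 m
P11: 1486.99 m
P12: 1572.84 m
P13: 244.36 m
P14: 859.56 m
P15: 922.46 m
P16: 1625.48 m
P17: 1410.08 m
Sorted: P7 (115.73 m) < P13 (244.36 m) < P8 (619.68 m) < P14 (859.56 m) < P15 (922.46 m) < P4 (1250.91 m) < …

P7, P13, P8, P14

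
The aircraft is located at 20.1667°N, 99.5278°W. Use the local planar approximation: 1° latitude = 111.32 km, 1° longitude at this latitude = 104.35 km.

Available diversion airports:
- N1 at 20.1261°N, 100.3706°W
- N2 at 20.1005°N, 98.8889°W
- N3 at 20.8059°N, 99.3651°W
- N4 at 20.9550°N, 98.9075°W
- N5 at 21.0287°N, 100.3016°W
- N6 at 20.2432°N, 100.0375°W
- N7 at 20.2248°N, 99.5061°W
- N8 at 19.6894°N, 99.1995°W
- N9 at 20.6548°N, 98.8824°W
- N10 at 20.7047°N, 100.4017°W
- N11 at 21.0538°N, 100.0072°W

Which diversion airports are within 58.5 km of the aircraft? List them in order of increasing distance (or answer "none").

Distances from 20.1667°N, 99.5278°W:
N1: 88.0622 km
N2: 67.0753 km
N3: 73.1532 km
N4: 109.0433 km
N5: 125.4106 km
N6: 53.8646 km
N7: 6.8526 km
N8: 63.2198 km
N9: 86.5333 km
N10: 109.0996 km
N11: 110.7000 km
Threshold 58.5 km: N7 (6.8526 km), N6 (53.8646 km) are within range.

N7, N6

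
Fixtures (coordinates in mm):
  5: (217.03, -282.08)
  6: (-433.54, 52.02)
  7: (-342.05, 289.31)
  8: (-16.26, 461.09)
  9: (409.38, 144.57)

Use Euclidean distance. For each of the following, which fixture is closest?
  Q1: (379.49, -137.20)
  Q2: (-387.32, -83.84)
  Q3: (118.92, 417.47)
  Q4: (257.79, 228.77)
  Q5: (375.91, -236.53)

Q1 at (379.49, -137.20):
  5: √((-162.46)² + (-144.88)²) = √(26393.2516 + 20990.2144) = 217.68 mm
  6: √((-813.03)² + (189.22)²) = √(661017.7809 + 35804.2084) = 834.76 mm
  7: √((-721.54)² + (426.51)²) = √(520619.9716 + 181910.7801) = 838.17 mm
  8: √((-395.75)² + (598.29)²) = √(156618.0625 + 357950.9241) = 717.33 mm
  9: √((29.89)² + (281.77)²) = √(893.4121 + 79394.3329) = 283.35 mm
  → nearest: 5 (217.68 mm)
Q2 at (-387.32, -83.84):
  5: √((604.35)² + (-198.24)²) = √(365238.9225 + 39299.0976) = 636.03 mm
  6: √((-46.22)² + (135.86)²) = √(2136.2884 + 18457.9396) = 143.51 mm
  7: √((45.27)² + (373.15)²) = √(2049.3729 + 139240.9225) = 375.89 mm
  8: √((371.06)² + (544.93)²) = √(137685.5236 + 296948.7049) = 659.27 mm
  9: √((796.70)² + (228.41)²) = √(634730.8900 + 52171.1281) = 828.80 mm
  → nearest: 6 (143.51 mm)
Q3 at (118.92, 417.47):
  5: √((98.11)² + (-699.55)²) = √(9625.5721 + 489370.2025) = 706.40 mm
  6: √((-552.46)² + (-365.45)²) = √(305212.0516 + 133553.7025) = 662.39 mm
  7: √((-460.97)² + (-128.16)²) = √(212493.3409 + 16424.9856) = 478.45 mm
  8: √((-135.18)² + (43.62)²) = √(18273.6324 + 1902.7044) = 142.04 mm
  9: √((290.46)² + (-272.90)²) = √(84367.0116 + 74474.4100) = 398.55 mm
  → nearest: 8 (142.04 mm)
Q4 at (257.79, 228.77):
  5: √((-40.76)² + (-510.85)²) = √(1661.3776 + 260967.7225) = 512.47 mm
  6: √((-691.33)² + (-176.75)²) = √(477937.1689 + 31240.5625) = 713.57 mm
  7: √((-599.84)² + (60.54)²) = √(359808.0256 + 3665.0916) = 602.89 mm
  8: √((-274.05)² + (232.32)²) = √(75103.4025 + 53972.5824) = 359.27 mm
  9: √((151.59)² + (-84.20)²) = √(22979.5281 + 7089.6400) = 173.40 mm
  → nearest: 9 (173.40 mm)
Q5 at (375.91, -236.53):
  5: √((-158.88)² + (-45.55)²) = √(25242.8544 + 2074.8025) = 165.28 mm
  6: √((-809.45)² + (288.55)²) = √(655209.3025 + 83261.1025) = 859.34 mm
  7: √((-717.96)² + (525.84)²) = √(515466.5616 + 276507.7056) = 889.93 mm
  8: √((-392.17)² + (697.62)²) = √(153797.3089 + 486673.6644) = 800.29 mm
  9: √((33.47)² + (381.10)²) = √(1120.2409 + 145237.2100) = 382.57 mm
  → nearest: 5 (165.28 mm)

Q1→5; Q2→6; Q3→8; Q4→9; Q5→5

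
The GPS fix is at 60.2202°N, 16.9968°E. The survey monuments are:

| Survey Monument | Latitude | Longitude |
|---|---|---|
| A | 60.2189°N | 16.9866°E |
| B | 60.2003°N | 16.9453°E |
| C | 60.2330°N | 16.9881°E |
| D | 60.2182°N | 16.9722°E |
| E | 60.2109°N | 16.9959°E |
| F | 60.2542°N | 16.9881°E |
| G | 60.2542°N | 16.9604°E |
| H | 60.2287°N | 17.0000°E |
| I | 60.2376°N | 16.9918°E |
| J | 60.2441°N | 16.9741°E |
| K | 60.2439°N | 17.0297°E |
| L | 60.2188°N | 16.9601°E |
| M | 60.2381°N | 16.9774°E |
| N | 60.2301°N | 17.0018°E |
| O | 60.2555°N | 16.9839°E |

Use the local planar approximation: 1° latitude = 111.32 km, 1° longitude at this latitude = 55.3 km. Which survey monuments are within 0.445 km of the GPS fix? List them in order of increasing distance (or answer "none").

Distances from 60.2202°N, 16.9968°E:
A: √((-0.0013·111.32)² + (-0.0102·55.3)²) = √(0.020943 + 0.318164) = 0.5823 km
B: √((-0.0199·111.32)² + (-0.0515·55.3)²) = √(4.907412 + 8.110819) = 3.6081 km
C: √((0.0128·111.32)² + (-0.0087·55.3)²) = √(2.030329 + 0.231467) = 1.5039 km
D: √((-0.0020·111.32)² + (-0.0246·55.3)²) = √(0.049569 + 1.850634) = 1.3785 km
E: √((-0.0093·111.32)² + (-0.0009·55.3)²) = √(1.071796 + 0.002477) = 1.0365 km
F: √((0.0340·111.32)² + (-0.0087·55.3)²) = √(14.325317 + 0.231467) = 3.8153 km
G: √((0.0340·111.32)² + (-0.0364·55.3)²) = √(14.325317 + 4.051847) = 4.2869 km
H: √((0.0085·111.32)² + (0.0032·55.3)²) = √(0.895332 + 0.031315) = 0.9626 km
I: √((0.0174·111.32)² + (-0.0050·55.3)²) = √(3.751845 + 0.076452) = 1.9566 km
J: √((0.0239·111.32)² + (-0.0227·55.3)²) = √(7.078516 + 1.575803) = 2.9418 km
K: √((0.0237·111.32)² + (0.0329·55.3)²) = √(6.960542 + 3.310107) = 3.2048 km
L: √((-0.0014·111.32)² + (-0.0367·55.3)²) = √(0.024289 + 4.118911) = 2.0355 km
M: √((0.0179·111.32)² + (-0.0194·55.3)²) = √(3.970566 + 1.150943) = 2.2631 km
N: √((0.0099·111.32)² + (0.0050·55.3)²) = √(1.214554 + 0.076452) = 1.1362 km
O: √((0.0353·111.32)² + (-0.0129·55.3)²) = √(15.441725 + 0.508897) = 3.9938 km
Threshold 0.445 km: none within range.

none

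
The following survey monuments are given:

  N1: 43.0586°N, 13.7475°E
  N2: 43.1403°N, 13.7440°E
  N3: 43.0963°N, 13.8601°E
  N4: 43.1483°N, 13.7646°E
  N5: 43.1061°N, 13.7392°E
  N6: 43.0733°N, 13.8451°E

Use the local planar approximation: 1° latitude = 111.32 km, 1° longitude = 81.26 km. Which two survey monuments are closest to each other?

N2 and N4

Pairwise distances:
N1–N2: √((0.0817·111.32)² + (-0.0035·81.26)²) = √(82.716187 + 0.080889) = 9.0993 km
N1–N3: √((0.0377·111.32)² + (0.1126·81.26)²) = √(17.612828 + 83.720231) = 10.0664 km
N1–N4: √((0.0897·111.32)² + (0.0171·81.26)²) = √(99.708293 + 1.930838) = 10.0816 km
N1–N5: √((0.0475·111.32)² + (-0.0083·81.26)²) = √(27.959771 + 0.454894) = 5.3305 km
N1–N6: √((0.0147·111.32)² + (0.0976·81.26)²) = √(2.677818 + 62.900380) = 8.0980 km
N2–N3: √((-0.0440·111.32)² + (0.1161·81.26)²) = √(23.991188 + 89.005752) = 10.6300 km
N2–N4: √((0.0080·111.32)² + (0.0206·81.26)²) = √(0.793097 + 2.802129) = 1.8961 km
N2–N5: √((-0.0342·111.32)² + (-0.0048·81.26)²) = √(14.494345 + 0.152137) = 3.8271 km
N2–N6: √((-0.0670·111.32)² + (0.1011·81.26)²) = √(55.628327 + 67.492567) = 11.0960 km
N3–N4: √((0.0520·111.32)² + (-0.0955·81.26)²) = √(33.508353 + 60.222722) = 9.6815 km
N3–N5: √((0.0098·111.32)² + (-0.1209·81.26)²) = √(1.190141 + 96.517539) = 9.8847 km
N3–N6: √((-0.0230·111.32)² + (-0.0150·81.26)²) = √(6.555443 + 1.485717) = 2.8357 km
N4–N5: √((-0.0422·111.32)² + (-0.0254·81.26)²) = √(22.068423 + 4.260113) = 5.1311 km
N4–N6: √((-0.0750·111.32)² + (0.0805·81.26)²) = √(69.705801 + 42.790306) = 10.6064 km
N5–N6: √((-0.0328·111.32)² + (0.1059·81.26)²) = √(13.331962 + 74.053494) = 9.3480 km
Closest pair: N2–N4 at 1.8961 km.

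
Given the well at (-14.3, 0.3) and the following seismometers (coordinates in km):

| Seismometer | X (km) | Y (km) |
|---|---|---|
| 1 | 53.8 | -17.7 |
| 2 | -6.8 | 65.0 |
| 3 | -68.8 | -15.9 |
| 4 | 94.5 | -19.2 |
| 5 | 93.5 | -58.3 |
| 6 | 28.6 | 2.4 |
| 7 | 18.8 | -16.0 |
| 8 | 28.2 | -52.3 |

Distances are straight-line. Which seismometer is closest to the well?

Distances from (-14.3, 0.3):
1: 70.4 km
2: 65.1 km
3: 56.9 km
4: 110.5 km
5: 122.7 km
6: 43.0 km
7: 36.9 km
8: 67.6 km
Minimum: 7 at 36.9 km.

7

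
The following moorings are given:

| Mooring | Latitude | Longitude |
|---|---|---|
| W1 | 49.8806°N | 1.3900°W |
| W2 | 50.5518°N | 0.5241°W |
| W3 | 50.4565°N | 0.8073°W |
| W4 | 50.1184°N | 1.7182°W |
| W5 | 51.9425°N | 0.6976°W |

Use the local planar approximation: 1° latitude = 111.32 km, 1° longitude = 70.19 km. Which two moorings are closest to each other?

W2 and W3

Pairwise distances:
W1–W2: 96.3155 km
W1–W3: 76.0446 km
W1–W4: 35.0918 km
W1–W5: 234.6194 km
W2–W3: 22.5316 km
W2–W4: 96.7081 km
W2–W5: 155.2910 km
W3–W4: 74.1916 km
W3–W5: 165.6006 km
W4–W5: 215.3244 km
Closest pair: W2–W3 at 22.5316 km.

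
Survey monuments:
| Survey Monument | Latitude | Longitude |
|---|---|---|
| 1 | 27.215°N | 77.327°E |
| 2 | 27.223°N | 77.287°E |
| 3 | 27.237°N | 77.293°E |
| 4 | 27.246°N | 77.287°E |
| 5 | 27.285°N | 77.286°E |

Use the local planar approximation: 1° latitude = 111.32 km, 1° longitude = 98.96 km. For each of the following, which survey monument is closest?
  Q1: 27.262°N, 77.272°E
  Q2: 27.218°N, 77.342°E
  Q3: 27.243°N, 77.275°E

Q1 at 27.262°N, 77.272°E:
  1: √((-0.047·111.32)² + (0.055·98.96)²) = √(27.37424 + 29.62407) = 7.550 km
  2: √((-0.039·111.32)² + (0.015·98.96)²) = √(18.84845 + 2.20344) = 4.588 km
  3: √((-0.025·111.32)² + (0.021·98.96)²) = √(7.74509 + 4.31875) = 3.473 km
  4: √((-0.016·111.32)² + (0.015·98.96)²) = √(3.17239 + 2.20344) = 2.319 km
  5: √((0.023·111.32)² + (0.014·98.96)²) = √(6.55544 + 1.91944) = 2.911 km
  → nearest: 4 (2.319 km)
Q2 at 27.218°N, 77.342°E:
  1: √((-0.003·111.32)² + (-0.015·98.96)²) = √(0.11153 + 2.20344) = 1.522 km
  2: √((0.005·111.32)² + (-0.055·98.96)²) = √(0.30980 + 29.62407) = 5.471 km
  3: √((0.019·111.32)² + (-0.049·98.96)²) = √(4.47356 + 23.51319) = 5.290 km
  4: √((0.028·111.32)² + (-0.055·98.96)²) = √(9.71544 + 29.62407) = 6.272 km
  5: √((0.067·111.32)² + (-0.056·98.96)²) = √(55.62833 + 30.71110) = 9.292 km
  → nearest: 1 (1.522 km)
Q3 at 27.243°N, 77.275°E:
  1: √((-0.028·111.32)² + (0.052·98.96)²) = √(9.71544 + 26.48049) = 6.016 km
  2: √((-0.020·111.32)² + (0.012·98.96)²) = √(4.95686 + 1.41020) = 2.523 km
  3: √((-0.006·111.32)² + (0.018·98.96)²) = √(0.44612 + 3.17296) = 1.902 km
  4: √((0.003·111.32)² + (0.012·98.96)²) = √(0.11153 + 1.41020) = 1.234 km
  5: √((0.042·111.32)² + (0.011·98.96)²) = √(21.85974 + 1.18496) = 4.800 km
  → nearest: 4 (1.234 km)

Q1→4; Q2→1; Q3→4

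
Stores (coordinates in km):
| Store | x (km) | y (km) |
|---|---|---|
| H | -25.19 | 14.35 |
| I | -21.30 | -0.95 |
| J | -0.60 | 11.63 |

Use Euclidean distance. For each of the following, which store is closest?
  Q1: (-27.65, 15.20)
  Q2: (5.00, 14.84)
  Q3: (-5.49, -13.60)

Q1→H; Q2→J; Q3→I

Q1 at (-27.65, 15.20):
  H: √((2.46)² + (-0.85)²) = √(6.0516 + 0.7225) = 2.60 km
  I: √((6.35)² + (-16.15)²) = √(40.3225 + 260.8225) = 17.35 km
  J: √((27.05)² + (-3.57)²) = √(731.7025 + 12.7449) = 27.28 km
  → nearest: H (2.60 km)
Q2 at (5.00, 14.84):
  H: √((-30.19)² + (-0.49)²) = √(911.4361 + 0.2401) = 30.19 km
  I: √((-26.30)² + (-15.79)²) = √(691.6900 + 249.3241) = 30.68 km
  J: √((-5.60)² + (-3.21)²) = √(31.3600 + 10.3041) = 6.45 km
  → nearest: J (6.45 km)
Q3 at (-5.49, -13.60):
  H: √((-19.70)² + (27.95)²) = √(388.0900 + 781.2025) = 34.19 km
  I: √((-15.81)² + (12.65)²) = √(249.9561 + 160.0225) = 20.25 km
  J: √((4.89)² + (25.23)²) = √(23.9121 + 636.5529) = 25.70 km
  → nearest: I (20.25 km)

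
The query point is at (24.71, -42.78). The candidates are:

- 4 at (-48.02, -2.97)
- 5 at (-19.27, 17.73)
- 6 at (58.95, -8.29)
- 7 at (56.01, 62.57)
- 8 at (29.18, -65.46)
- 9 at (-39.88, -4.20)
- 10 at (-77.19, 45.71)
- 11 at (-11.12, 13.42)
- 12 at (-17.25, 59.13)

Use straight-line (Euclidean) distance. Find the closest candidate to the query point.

Distances from (24.71, -42.78):
4: √((-72.73)² + (39.81)²) = √(5289.6529 + 1584.8361) = 82.91
5: √((-43.98)² + (60.51)²) = √(1934.2404 + 3661.4601) = 74.80
6: √((34.24)² + (34.49)²) = √(1172.3776 + 1189.5601) = 48.60
7: √((31.30)² + (105.35)²) = √(979.6900 + 11098.6225) = 109.90
8: √((4.47)² + (-22.68)²) = √(19.9809 + 514.3824) = 23.12
9: √((-64.59)² + (38.58)²) = √(4171.8681 + 1488.4164) = 75.23
10: √((-101.90)² + (88.49)²) = √(10383.6100 + 7830.4801) = 134.96
11: √((-35.83)² + (56.20)²) = √(1283.7889 + 3158.4400) = 66.65
12: √((-41.96)² + (101.91)²) = √(1760.6416 + 10385.6481) = 110.21
Minimum: 8 at 23.12.

8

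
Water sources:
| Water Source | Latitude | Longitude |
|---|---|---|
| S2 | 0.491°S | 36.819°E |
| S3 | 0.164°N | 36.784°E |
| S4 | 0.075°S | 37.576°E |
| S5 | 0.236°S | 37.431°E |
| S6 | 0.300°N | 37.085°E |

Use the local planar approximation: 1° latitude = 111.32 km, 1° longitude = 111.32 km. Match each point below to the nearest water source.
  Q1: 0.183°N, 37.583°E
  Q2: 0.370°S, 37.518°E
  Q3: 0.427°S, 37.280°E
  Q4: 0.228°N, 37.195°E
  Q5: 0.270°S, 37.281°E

Q1→S4; Q2→S5; Q3→S5; Q4→S6; Q5→S5

Q1 at 0.183°N, 37.583°E:
  S2: 113.414 km
  S3: 88.970 km
  S4: 28.731 km
  S5: 49.617 km
  S6: 56.947 km
  → nearest: S4 (28.731 km)
Q2 at 0.370°S, 37.518°E:
  S2: 78.970 km
  S3: 101.045 km
  S4: 33.468 km
  S5: 17.785 km
  S6: 88.804 km
  → nearest: S5 (17.785 km)
Q3 at 0.427°S, 37.280°E:
  S2: 51.811 km
  S3: 85.889 km
  S4: 51.198 km
  S5: 27.104 km
  S6: 83.790 km
  → nearest: S5 (27.104 km)
Q4 at 0.228°N, 37.195°E:
  S2: 90.323 km
  S3: 46.304 km
  S4: 54.190 km
  S5: 57.950 km
  S6: 14.635 km
  → nearest: S6 (14.635 km)
Q5 at 0.270°S, 37.281°E:
  S2: 57.011 km
  S3: 73.451 km
  S4: 39.365 km
  S5: 17.122 km
  S6: 67.099 km
  → nearest: S5 (17.122 km)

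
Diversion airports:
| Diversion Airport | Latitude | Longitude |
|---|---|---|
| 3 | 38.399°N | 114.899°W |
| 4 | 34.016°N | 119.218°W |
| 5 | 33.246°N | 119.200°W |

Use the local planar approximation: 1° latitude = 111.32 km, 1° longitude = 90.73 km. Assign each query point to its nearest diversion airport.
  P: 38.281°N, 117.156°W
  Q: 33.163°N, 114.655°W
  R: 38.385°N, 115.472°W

P→3; Q→5; R→3

P at 38.281°N, 117.156°W:
  3: √((0.118·111.32)² + (2.257·90.73)²) = √(172.54819 + 41933.86956) = 205.198 km
  4: √((-4.265·111.32)² + (-2.062·90.73)²) = √(225415.85849 + 35000.89451) = 510.310 km
  5: √((-5.035·111.32)² + (-2.044·90.73)²) = √(314155.99021 + 34392.48881) = 590.380 km
  → nearest: 3 (205.198 km)
Q at 33.163°N, 114.655°W:
  3: √((5.236·111.32)² + (-0.244·90.73)²) = √(339739.20883 + 490.09636) = 583.292 km
  4: √((0.853·111.32)² + (-4.563·90.73)²) = √(9016.63434 + 171396.81972) = 424.751 km
  5: √((0.083·111.32)² + (-4.545·90.73)²) = √(85.36947 + 170047.24371) = 412.471 km
  → nearest: 5 (412.471 km)
R at 38.385°N, 115.472°W:
  3: √((0.014·111.32)² + (0.573·90.73)²) = √(2.42886 + 2702.78230) = 52.012 km
  4: √((-4.369·111.32)² + (-3.746·90.73)²) = √(236543.20927 + 115514.73013) = 593.345 km
  5: √((-5.139·111.32)² + (-3.728·90.73)²) = √(327268.06652 + 114407.27173) = 664.587 km
  → nearest: 3 (52.012 km)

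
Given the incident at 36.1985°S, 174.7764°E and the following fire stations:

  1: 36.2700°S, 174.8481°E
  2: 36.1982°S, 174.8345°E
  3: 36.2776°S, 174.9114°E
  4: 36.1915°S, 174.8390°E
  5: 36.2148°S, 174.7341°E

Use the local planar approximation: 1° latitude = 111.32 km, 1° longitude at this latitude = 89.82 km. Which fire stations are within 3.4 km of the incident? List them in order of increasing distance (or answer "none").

none

Distances from 36.1985°S, 174.7764°E:
1: 10.2385 km
2: 5.2186 km
3: 14.9856 km
4: 5.6765 km
5: 4.2104 km
Threshold 3.4 km: none within range.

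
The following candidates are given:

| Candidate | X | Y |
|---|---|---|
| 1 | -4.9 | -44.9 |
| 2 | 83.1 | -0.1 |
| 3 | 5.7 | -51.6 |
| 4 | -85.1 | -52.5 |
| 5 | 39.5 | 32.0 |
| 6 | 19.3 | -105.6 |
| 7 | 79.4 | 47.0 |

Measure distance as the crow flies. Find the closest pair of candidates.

1 and 3

Pairwise distances:
1–2: 98.7
1–3: 12.5
1–4: 80.6
1–5: 88.8
1–6: 65.3
1–7: 124.7
2–3: 93.0
2–4: 176.2
2–5: 54.1
2–6: 123.3
2–7: 47.2
3–4: 90.8
3–5: 90.2
3–6: 55.7
3–7: 123.1
4–5: 150.6
4–6: 117.1
4–7: 192.3
5–6: 139.1
5–7: 42.6
6–7: 164.0
Closest pair: 1–3 at 12.5.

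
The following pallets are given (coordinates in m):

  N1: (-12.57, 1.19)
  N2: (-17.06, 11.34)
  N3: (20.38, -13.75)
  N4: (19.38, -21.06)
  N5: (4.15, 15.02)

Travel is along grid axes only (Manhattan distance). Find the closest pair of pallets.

N3 and N4

Pairwise distances:
N1–N2: 14.64 m
N1–N3: 47.89 m
N1–N4: 54.20 m
N1–N5: 30.55 m
N2–N3: 62.53 m
N2–N4: 68.84 m
N2–N5: 24.89 m
N3–N4: 8.31 m
N3–N5: 45.00 m
N4–N5: 51.31 m
Closest pair: N3–N4 at 8.31 m.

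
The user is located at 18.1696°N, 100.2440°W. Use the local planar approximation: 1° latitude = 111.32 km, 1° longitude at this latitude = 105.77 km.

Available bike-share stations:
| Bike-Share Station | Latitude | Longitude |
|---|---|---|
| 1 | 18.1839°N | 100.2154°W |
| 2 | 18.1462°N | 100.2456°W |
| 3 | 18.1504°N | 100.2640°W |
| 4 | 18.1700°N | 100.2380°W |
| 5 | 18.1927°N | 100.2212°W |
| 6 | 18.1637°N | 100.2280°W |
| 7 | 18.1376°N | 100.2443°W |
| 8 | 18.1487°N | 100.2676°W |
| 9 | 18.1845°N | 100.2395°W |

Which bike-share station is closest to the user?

4

Distances from 18.1696°N, 100.2440°W:
1: √((0.0143·111.32)² + (0.0286·105.77)²) = √(2.534069 + 9.150758) = 3.4183 km
2: √((-0.0234·111.32)² + (-0.0016·105.77)²) = √(6.785441 + 0.028639) = 2.6104 km
3: √((-0.0192·111.32)² + (-0.0200·105.77)²) = √(4.568239 + 4.474917) = 3.0072 km
4: √((0.0004·111.32)² + (0.0060·105.77)²) = √(0.001983 + 0.402743) = 0.6362 km
5: √((0.0231·111.32)² + (0.0228·105.77)²) = √(6.612571 + 5.815602) = 3.5254 km
6: √((-0.0059·111.32)² + (0.0160·105.77)²) = √(0.431370 + 2.863947) = 1.8153 km
7: √((-0.0320·111.32)² + (-0.0003·105.77)²) = √(12.689554 + 0.001007) = 3.5624 km
8: √((-0.0209·111.32)² + (-0.0236·105.77)²) = √(5.413012 + 6.230875) = 3.4123 km
9: √((0.0149·111.32)² + (0.0045·105.77)²) = √(2.751180 + 0.226543) = 1.7256 km
Minimum: 4 at 0.6362 km.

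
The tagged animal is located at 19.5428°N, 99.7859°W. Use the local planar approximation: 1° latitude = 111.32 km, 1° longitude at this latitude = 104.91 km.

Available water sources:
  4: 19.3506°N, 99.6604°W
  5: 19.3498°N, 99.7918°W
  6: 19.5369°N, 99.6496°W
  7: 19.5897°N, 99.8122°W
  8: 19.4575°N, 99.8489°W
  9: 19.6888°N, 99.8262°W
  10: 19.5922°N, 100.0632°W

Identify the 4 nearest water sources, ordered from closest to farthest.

7, 8, 6, 9

Distances from 19.5428°N, 99.7859°W:
4: 25.1222 km
5: 21.4937 km
6: 14.3143 km
7: 5.9051 km
8: 11.5693 km
9: 16.7936 km
10: 29.6067 km
Sorted: 7 (5.9051 km) < 8 (11.5693 km) < 6 (14.3143 km) < 9 (16.7936 km) < 5 (21.4937 km) < 4 (25.1222 km) < …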